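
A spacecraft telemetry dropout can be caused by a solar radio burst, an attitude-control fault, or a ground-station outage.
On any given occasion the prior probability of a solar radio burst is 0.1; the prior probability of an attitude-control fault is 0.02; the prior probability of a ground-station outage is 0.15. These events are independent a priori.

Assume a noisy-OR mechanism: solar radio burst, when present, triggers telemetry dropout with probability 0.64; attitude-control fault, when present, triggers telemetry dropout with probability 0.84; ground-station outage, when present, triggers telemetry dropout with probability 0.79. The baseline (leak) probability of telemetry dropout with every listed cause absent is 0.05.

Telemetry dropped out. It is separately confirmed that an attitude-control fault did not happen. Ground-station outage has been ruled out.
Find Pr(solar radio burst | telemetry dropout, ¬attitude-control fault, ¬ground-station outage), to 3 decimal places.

Under noisy-OR, P(telemetry dropout | causes) = 1 − (1−0.05)·∏(1−qᵢ) over the active causes.
Sum P(telemetry dropout|·) weighted by the priors over both values of solar radio burst:
  P(telemetry dropout | ¬attitude-control fault, ¬ground-station outage) = 0.05·0.9 + 0.658·0.1
        = 0.045000 + 0.065800 = 0.110800
Configurations with solar radio burst contribute 0.065800, so
  P(solar radio burst | telemetry dropout, ¬attitude-control fault, ¬ground-station outage) = 0.065800 / 0.110800 ≈ 0.594

Pr(solar radio burst | telemetry dropout, ¬attitude-control fault, ¬ground-station outage) ≈ 0.594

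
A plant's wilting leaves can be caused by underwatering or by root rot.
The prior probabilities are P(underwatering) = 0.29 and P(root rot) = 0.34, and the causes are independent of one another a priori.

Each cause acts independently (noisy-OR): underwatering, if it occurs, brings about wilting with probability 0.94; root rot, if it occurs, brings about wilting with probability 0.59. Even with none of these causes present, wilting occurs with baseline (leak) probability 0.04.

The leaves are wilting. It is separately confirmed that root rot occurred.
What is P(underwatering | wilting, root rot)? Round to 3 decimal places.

P(underwatering | wilting, root rot) ≈ 0.397

Under noisy-OR, P(wilting | causes) = 1 − (1−0.04)·∏(1−qᵢ) over the active causes.
Numerator (weight on configurations with underwatering): 0.976384×0.29 = 0.283151
Denominator P(wilting | root rot): 0.6064×0.71 + 0.976384×0.29 = 0.713695
Posterior = 0.283151 / 0.713695 ≈ 0.397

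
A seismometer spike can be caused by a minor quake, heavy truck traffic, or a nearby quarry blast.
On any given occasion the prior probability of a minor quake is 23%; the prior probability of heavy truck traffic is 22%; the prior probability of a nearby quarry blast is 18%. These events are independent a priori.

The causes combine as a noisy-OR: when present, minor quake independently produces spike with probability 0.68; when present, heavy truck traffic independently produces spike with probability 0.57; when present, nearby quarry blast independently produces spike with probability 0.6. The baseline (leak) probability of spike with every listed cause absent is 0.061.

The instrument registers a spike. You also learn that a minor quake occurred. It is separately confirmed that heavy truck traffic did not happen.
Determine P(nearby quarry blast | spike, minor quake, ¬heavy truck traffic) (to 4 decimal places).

Under noisy-OR, P(spike | causes) = 1 − (1−0.061)·∏(1−qᵢ) over the active causes.
Weight on nearby quarry blast=true, given the evidence: 0.879808*0.18 = 0.158365
Normalizer over all consistent configurations: 0.69952*0.82 + 0.879808*0.18 = 0.731971
Posterior = 0.158365 / 0.731971 ≈ 0.2164

P(nearby quarry blast | spike, minor quake, ¬heavy truck traffic) ≈ 0.2164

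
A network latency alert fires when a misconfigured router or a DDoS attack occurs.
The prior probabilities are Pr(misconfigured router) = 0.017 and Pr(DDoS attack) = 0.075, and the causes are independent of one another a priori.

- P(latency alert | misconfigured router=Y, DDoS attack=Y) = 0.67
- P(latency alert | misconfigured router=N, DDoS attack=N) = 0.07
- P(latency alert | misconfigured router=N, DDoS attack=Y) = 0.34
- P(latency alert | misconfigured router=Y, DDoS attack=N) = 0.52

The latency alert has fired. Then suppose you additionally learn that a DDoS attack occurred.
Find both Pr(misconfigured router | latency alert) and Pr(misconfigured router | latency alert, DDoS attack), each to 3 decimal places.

Numerator (weight on configurations with misconfigured router): 0.008177 + 0.000854 = 0.009031
Normalizer over all consistent configurations: 0.07·0.983·0.925 + 0.34·0.983·0.075 + 0.52·0.017·0.925 + 0.67·0.017·0.075 = 0.097747
Posterior = 0.009031 / 0.097747 ≈ 0.092

Now condition on the additional information:
Numerator (weight on configurations with misconfigured router): 0.67×0.017 = 0.011390
The normalizing constant is 0.34×0.983 + 0.67×0.017 = 0.345610
P(misconfigured router | latency alert, DDoS attack) = 0.011390/0.345610 ≈ 0.033

Pr(misconfigured router | latency alert) ≈ 0.092; Pr(misconfigured router | latency alert, DDoS attack) ≈ 0.033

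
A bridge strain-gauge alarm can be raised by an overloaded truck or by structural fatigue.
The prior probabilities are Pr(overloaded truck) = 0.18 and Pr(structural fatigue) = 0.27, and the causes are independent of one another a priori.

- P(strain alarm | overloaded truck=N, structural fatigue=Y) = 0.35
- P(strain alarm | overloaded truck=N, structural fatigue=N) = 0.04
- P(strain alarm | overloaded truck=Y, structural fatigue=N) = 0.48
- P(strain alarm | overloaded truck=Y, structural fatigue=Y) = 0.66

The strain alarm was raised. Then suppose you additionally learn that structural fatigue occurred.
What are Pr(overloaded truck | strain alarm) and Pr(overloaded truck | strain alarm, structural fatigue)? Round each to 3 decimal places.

Pr(overloaded truck | strain alarm) ≈ 0.484; Pr(overloaded truck | strain alarm, structural fatigue) ≈ 0.293

P(strain alarm) = 0.04*0.82*0.73 + 0.35*0.82*0.27 + 0.48*0.18*0.73 + 0.66*0.18*0.27 = 0.023944 + 0.077490 + 0.063072 + 0.032076 = 0.196582
Of this, 0.095148 comes from 0.063072 + 0.032076 (the overloaded truck=true cases).
P(overloaded truck | strain alarm) = 0.095148 / 0.196582 ≈ 0.484

Now also conditioning on structural fatigue=true:
P(strain alarm | structural fatigue) = 0.35×0.82 + 0.66×0.18 = 0.287000 + 0.118800 = 0.405800
Of this, 0.118800 comes from 0.66×0.18 (the overloaded truck=true cases).
P(overloaded truck | strain alarm, structural fatigue) = 0.118800 / 0.405800 ≈ 0.293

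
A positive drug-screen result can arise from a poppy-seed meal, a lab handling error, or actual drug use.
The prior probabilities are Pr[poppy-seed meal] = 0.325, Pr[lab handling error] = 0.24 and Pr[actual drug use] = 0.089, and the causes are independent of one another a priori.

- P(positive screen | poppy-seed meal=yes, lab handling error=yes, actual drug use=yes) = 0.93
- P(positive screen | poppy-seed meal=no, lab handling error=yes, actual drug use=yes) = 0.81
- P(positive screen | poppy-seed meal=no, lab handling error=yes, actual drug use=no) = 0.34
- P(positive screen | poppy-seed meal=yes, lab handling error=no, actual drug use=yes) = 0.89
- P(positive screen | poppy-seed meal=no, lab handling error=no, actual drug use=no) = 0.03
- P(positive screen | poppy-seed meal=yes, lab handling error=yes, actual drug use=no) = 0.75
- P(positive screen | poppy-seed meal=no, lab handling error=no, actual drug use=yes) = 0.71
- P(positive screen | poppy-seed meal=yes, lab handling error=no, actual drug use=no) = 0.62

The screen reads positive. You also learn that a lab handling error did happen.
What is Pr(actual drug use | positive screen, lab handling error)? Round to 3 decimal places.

Sum P(positive screen|·) weighted by the priors over the 4 (poppy-seed meal, actual drug use) configurations:
  P(positive screen | lab handling error) = 0.34*0.675*0.911 + 0.81*0.675*0.089 + 0.75*0.325*0.911 + 0.93*0.325*0.089
        = 0.209075 + 0.048661 + 0.222056 + 0.026900 = 0.506692
Keeping only the actual drug use-present terms gives 0.075561, so
  P(actual drug use | positive screen, lab handling error) = 0.075561 / 0.506692 ≈ 0.149

Pr(actual drug use | positive screen, lab handling error) ≈ 0.149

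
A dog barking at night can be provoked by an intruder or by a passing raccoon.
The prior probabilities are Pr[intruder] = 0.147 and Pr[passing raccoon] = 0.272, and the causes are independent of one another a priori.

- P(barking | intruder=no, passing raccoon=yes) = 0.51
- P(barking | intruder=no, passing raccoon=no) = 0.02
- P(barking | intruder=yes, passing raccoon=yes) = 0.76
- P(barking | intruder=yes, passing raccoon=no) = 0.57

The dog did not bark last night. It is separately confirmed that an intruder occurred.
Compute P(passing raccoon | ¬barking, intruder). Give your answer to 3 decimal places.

P(¬barking | intruder) = 0.43×0.728 + 0.24×0.272 = 0.313040 + 0.065280 = 0.378320
The passing raccoon-present share is 0.24×0.272 = 0.065280.
P(passing raccoon | ¬barking, intruder) = 0.065280 / 0.378320 ≈ 0.173

P(passing raccoon | ¬barking, intruder) ≈ 0.173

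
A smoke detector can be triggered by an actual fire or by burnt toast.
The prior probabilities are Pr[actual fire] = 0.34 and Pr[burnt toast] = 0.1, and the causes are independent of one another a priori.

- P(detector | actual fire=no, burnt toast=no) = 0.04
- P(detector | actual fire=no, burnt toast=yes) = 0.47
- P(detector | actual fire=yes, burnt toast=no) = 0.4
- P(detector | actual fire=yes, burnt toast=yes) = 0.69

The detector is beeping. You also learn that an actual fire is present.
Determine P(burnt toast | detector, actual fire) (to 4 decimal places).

By total probability over both values of burnt toast:
  P(detector | actual fire) = 0.4·0.9 + 0.69·0.1
        = 0.360000 + 0.069000 = 0.429000
Configurations with burnt toast contribute 0.069000, so
  P(burnt toast | detector, actual fire) = 0.069000 / 0.429000 ≈ 0.1608

P(burnt toast | detector, actual fire) ≈ 0.1608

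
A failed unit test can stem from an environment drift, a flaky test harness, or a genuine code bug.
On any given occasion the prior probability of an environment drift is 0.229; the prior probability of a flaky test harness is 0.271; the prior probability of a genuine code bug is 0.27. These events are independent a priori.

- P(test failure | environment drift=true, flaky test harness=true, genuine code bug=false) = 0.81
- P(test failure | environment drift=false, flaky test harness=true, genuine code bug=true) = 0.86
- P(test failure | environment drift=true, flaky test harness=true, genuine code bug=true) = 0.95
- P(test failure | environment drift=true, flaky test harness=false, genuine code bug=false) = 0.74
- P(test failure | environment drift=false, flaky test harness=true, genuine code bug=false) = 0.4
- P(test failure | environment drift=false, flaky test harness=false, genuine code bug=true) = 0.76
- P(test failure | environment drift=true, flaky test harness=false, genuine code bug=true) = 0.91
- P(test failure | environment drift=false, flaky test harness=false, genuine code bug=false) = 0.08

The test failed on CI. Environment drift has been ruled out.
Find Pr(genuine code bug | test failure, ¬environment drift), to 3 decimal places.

Pr(genuine code bug | test failure, ¬environment drift) ≈ 0.636

For the numerator, keep only genuine code bug=true terms: 0.149591 + 0.062926 = 0.212517
Denominator P(test failure | ¬environment drift): 0.08·0.729·0.73 + 0.76·0.729·0.27 + 0.4·0.271·0.73 + 0.86·0.271·0.27 = 0.334223
Posterior = 0.212517 / 0.334223 ≈ 0.636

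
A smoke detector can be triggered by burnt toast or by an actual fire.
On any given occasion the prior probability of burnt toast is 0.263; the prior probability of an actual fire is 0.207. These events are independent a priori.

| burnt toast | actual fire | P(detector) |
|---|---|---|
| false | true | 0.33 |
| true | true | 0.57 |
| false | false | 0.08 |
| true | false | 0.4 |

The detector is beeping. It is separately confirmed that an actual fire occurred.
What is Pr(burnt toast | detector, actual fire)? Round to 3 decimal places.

Sum P(detector|·) weighted by the priors over both values of burnt toast:
  P(detector | actual fire) = 0.33*0.737 + 0.57*0.263
        = 0.243210 + 0.149910 = 0.393120
Keeping only the burnt toast-present terms gives 0.149910, so
  P(burnt toast | detector, actual fire) = 0.149910 / 0.393120 ≈ 0.381

Pr(burnt toast | detector, actual fire) ≈ 0.381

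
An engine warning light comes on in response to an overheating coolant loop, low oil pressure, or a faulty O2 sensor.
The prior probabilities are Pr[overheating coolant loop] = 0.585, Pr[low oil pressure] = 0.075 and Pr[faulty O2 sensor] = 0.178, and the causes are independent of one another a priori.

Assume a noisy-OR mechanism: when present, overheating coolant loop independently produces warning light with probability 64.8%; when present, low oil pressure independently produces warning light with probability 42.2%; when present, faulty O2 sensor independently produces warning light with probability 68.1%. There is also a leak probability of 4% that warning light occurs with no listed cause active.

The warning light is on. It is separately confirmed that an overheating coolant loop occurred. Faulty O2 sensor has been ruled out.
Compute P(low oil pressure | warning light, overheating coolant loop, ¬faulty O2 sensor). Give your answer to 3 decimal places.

Under noisy-OR, P(warning light | causes) = 1 − (1−0.04)·∏(1−qᵢ) over the active causes.
Numerator (weight on configurations with low oil pressure): 0.804682·0.075 = 0.060351
Denominator P(warning light | overheating coolant loop, ¬faulty O2 sensor): 0.66208·0.925 + 0.804682·0.075 = 0.672775
P(low oil pressure | warning light, overheating coolant loop, ¬faulty O2 sensor) = 0.060351/0.672775 ≈ 0.090

P(low oil pressure | warning light, overheating coolant loop, ¬faulty O2 sensor) ≈ 0.090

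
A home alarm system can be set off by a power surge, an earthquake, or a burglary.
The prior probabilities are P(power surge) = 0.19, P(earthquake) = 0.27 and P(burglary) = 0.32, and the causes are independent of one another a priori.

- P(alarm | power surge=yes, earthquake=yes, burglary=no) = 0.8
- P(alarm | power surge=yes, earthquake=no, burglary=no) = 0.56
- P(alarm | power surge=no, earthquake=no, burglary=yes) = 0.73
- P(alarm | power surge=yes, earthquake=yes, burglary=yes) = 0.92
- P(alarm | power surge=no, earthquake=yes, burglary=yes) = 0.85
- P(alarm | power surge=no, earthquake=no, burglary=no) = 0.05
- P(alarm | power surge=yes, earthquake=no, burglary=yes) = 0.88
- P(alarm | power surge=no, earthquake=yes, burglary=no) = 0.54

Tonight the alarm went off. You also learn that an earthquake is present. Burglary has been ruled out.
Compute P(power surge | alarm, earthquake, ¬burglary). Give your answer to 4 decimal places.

P(power surge | alarm, earthquake, ¬burglary) ≈ 0.2579

Enumerate both values of power surge and weight by the priors:
  P(alarm | earthquake, ¬burglary) = 0.54*0.81 + 0.8*0.19
        = 0.437400 + 0.152000 = 0.589400
Keeping only the power surge-present terms gives 0.152000, so
  P(power surge | alarm, earthquake, ¬burglary) = 0.152000 / 0.589400 ≈ 0.2579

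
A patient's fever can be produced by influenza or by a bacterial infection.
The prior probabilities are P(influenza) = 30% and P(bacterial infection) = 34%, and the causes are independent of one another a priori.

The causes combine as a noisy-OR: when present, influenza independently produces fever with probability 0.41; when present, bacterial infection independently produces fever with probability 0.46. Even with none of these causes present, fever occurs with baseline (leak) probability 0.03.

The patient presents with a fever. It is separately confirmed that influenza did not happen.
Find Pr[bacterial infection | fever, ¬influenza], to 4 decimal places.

Pr[bacterial infection | fever, ¬influenza] ≈ 0.8910

Under noisy-OR, P(fever | causes) = 1 − (1−0.03)·∏(1−qᵢ) over the active causes.
Numerator (weight on configurations with bacterial infection): 0.4762×0.34 = 0.161908
Denominator P(fever | ¬influenza): 0.03×0.66 + 0.4762×0.34 = 0.181708
P(bacterial infection | fever, ¬influenza) = 0.161908/0.181708 ≈ 0.8910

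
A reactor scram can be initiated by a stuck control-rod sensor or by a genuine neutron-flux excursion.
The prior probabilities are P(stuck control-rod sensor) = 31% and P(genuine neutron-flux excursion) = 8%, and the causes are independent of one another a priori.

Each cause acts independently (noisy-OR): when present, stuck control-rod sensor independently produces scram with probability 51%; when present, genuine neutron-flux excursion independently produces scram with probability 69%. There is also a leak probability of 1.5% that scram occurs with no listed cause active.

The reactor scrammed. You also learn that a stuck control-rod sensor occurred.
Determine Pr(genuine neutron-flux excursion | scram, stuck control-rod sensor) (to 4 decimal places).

Under noisy-OR, P(scram | causes) = 1 − (1−0.015)·∏(1−qᵢ) over the active causes.
P(scram | stuck control-rod sensor) = 0.51735×0.92 + 0.850378×0.08 = 0.475962 + 0.068030 = 0.543992
Restricting to configurations with genuine neutron-flux excursion present: 0.850378×0.08 = 0.068030.
P(genuine neutron-flux excursion | scram, stuck control-rod sensor) = 0.068030 / 0.543992 ≈ 0.1251

Pr(genuine neutron-flux excursion | scram, stuck control-rod sensor) ≈ 0.1251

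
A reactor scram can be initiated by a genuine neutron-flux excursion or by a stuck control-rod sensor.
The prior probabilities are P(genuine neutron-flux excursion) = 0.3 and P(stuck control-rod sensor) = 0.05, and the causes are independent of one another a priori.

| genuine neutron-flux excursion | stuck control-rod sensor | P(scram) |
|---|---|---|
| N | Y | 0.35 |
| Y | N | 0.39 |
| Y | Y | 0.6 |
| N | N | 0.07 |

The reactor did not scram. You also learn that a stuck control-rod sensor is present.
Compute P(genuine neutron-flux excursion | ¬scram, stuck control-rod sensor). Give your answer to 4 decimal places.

P(genuine neutron-flux excursion | ¬scram, stuck control-rod sensor) ≈ 0.2087

Sum P(¬scram|·) weighted by the priors over both values of genuine neutron-flux excursion:
  P(¬scram | stuck control-rod sensor) = 0.65·0.7 + 0.4·0.3
        = 0.455000 + 0.120000 = 0.575000
Configurations with genuine neutron-flux excursion contribute 0.120000, so
  P(genuine neutron-flux excursion | ¬scram, stuck control-rod sensor) = 0.120000 / 0.575000 ≈ 0.2087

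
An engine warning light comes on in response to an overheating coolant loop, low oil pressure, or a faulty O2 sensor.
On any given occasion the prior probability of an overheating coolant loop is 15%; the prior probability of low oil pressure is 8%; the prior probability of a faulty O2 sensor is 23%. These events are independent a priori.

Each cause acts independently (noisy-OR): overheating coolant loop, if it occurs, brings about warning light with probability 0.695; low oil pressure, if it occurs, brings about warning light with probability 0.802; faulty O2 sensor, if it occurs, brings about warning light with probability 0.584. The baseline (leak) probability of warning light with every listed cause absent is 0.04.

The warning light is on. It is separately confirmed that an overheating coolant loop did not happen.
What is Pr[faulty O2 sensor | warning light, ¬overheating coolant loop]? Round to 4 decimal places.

Pr[faulty O2 sensor | warning light, ¬overheating coolant loop] ≈ 0.6480

Under noisy-OR, P(warning light | causes) = 1 − (1−0.04)·∏(1−qᵢ) over the active causes.
Sum P(warning light|·) weighted by the priors over the 4 (low oil pressure, faulty O2 sensor) configurations:
  P(warning light | ¬overheating coolant loop) = 0.04*0.92*0.77 + 0.60064*0.92*0.23 + 0.80992*0.08*0.77 + 0.920927*0.08*0.23
        = 0.028336 + 0.127095 + 0.049891 + 0.016945 = 0.222267
Configurations with faulty O2 sensor contribute 0.144040, so
  P(faulty O2 sensor | warning light, ¬overheating coolant loop) = 0.144040 / 0.222267 ≈ 0.6480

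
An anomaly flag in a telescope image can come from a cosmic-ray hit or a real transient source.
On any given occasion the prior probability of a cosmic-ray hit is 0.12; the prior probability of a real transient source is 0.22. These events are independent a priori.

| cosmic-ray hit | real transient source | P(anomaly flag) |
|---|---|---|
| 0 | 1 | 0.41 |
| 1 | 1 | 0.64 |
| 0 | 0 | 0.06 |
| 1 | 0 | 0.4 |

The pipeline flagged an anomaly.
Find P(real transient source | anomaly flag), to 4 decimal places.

P(real transient source | anomaly flag) ≈ 0.5505

Weight on real transient source=true, given the evidence: 0.079376 + 0.016896 = 0.096272
The normalizing constant is 0.06·0.88·0.78 + 0.41·0.88·0.22 + 0.4·0.12·0.78 + 0.64·0.12·0.22 = 0.174896
Posterior = 0.096272 / 0.174896 ≈ 0.5505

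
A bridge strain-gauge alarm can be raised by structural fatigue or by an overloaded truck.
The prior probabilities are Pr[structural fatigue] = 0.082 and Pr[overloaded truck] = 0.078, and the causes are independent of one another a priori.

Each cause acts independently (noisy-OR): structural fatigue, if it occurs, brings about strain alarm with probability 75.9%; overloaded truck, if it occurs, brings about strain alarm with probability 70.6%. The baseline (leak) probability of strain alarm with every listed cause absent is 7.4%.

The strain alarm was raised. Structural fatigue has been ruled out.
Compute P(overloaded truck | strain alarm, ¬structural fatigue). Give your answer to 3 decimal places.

P(overloaded truck | strain alarm, ¬structural fatigue) ≈ 0.454

Under noisy-OR, P(strain alarm | causes) = 1 − (1−0.074)·∏(1−qᵢ) over the active causes.
For the numerator, keep only overloaded truck=true terms: 0.727756·0.078 = 0.056765
The normalizing constant is 0.074·0.922 + 0.727756·0.078 = 0.124993
Posterior = 0.056765 / 0.124993 ≈ 0.454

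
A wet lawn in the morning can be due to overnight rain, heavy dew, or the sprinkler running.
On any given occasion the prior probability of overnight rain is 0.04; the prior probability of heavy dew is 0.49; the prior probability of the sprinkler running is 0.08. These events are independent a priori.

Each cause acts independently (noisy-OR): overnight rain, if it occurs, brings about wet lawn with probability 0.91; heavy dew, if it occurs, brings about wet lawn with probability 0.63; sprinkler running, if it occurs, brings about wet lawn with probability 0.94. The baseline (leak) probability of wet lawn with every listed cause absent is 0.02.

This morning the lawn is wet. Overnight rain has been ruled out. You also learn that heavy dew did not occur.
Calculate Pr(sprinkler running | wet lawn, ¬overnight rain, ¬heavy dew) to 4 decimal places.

Under noisy-OR, P(wet lawn | causes) = 1 − (1−0.02)·∏(1−qᵢ) over the active causes.
P(wet lawn | ¬overnight rain, ¬heavy dew) = 0.02×0.92 + 0.9412×0.08 = 0.018400 + 0.075296 = 0.093696
Of this, 0.075296 comes from 0.9412×0.08 (the sprinkler running=true cases).
P(sprinkler running | wet lawn, ¬overnight rain, ¬heavy dew) = 0.075296 / 0.093696 ≈ 0.8036

Pr(sprinkler running | wet lawn, ¬overnight rain, ¬heavy dew) ≈ 0.8036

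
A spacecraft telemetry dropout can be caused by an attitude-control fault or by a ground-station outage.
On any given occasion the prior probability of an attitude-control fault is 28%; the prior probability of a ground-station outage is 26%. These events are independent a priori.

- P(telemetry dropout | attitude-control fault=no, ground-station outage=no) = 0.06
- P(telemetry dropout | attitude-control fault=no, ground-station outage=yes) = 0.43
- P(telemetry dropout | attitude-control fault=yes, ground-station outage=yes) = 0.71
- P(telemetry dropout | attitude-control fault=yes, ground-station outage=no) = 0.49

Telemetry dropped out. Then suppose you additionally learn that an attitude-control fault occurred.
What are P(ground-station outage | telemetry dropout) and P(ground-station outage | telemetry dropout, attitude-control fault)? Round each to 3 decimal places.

P(telemetry dropout) = 0.06·0.72·0.74 + 0.43·0.72·0.26 + 0.49·0.28·0.74 + 0.71·0.28·0.26 = 0.031968 + 0.080496 + 0.101528 + 0.051688 = 0.265680
Of this, 0.132184 comes from 0.080496 + 0.051688 (the ground-station outage=true cases).
So P(ground-station outage | telemetry dropout) = 0.132184/0.265680 ≈ 0.498.

Now also conditioning on attitude-control fault=true:
P(telemetry dropout | attitude-control fault) = 0.49*0.74 + 0.71*0.26 = 0.362600 + 0.184600 = 0.547200
Restricting to configurations with ground-station outage present: 0.71*0.26 = 0.184600.
Hence the posterior is 0.184600/0.547200 ≈ 0.337.

P(ground-station outage | telemetry dropout) ≈ 0.498; P(ground-station outage | telemetry dropout, attitude-control fault) ≈ 0.337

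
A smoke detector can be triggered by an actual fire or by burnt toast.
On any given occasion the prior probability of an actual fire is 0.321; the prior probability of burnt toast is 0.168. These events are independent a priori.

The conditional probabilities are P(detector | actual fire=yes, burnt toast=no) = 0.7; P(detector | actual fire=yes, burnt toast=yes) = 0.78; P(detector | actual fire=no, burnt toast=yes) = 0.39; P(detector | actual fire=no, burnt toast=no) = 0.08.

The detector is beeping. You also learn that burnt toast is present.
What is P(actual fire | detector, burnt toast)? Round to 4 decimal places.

Numerator (weight on configurations with actual fire): 0.78·0.321 = 0.250380
Normalizer over all consistent configurations: 0.39·0.679 + 0.78·0.321 = 0.515190
P(actual fire | detector, burnt toast) = 0.250380/0.515190 ≈ 0.4860

P(actual fire | detector, burnt toast) ≈ 0.4860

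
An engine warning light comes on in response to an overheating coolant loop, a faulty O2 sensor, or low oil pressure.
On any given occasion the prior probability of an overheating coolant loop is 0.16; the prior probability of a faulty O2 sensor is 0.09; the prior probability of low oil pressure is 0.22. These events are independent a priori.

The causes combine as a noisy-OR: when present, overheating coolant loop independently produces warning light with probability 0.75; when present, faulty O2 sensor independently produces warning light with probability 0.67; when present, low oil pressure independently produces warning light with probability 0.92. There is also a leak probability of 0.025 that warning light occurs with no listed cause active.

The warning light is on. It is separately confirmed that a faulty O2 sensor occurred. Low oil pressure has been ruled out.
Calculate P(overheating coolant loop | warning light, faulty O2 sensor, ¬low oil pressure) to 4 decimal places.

Under noisy-OR, P(warning light | causes) = 1 − (1−0.025)·∏(1−qᵢ) over the active causes.
Enumerate both values of overheating coolant loop and weight by the priors:
  P(warning light | faulty O2 sensor, ¬low oil pressure) = 0.67825×0.84 + 0.919563×0.16
        = 0.569730 + 0.147130 = 0.716860
Keeping only the overheating coolant loop-present terms gives 0.147130, so
  P(overheating coolant loop | warning light, faulty O2 sensor, ¬low oil pressure) = 0.147130 / 0.716860 ≈ 0.2052

P(overheating coolant loop | warning light, faulty O2 sensor, ¬low oil pressure) ≈ 0.2052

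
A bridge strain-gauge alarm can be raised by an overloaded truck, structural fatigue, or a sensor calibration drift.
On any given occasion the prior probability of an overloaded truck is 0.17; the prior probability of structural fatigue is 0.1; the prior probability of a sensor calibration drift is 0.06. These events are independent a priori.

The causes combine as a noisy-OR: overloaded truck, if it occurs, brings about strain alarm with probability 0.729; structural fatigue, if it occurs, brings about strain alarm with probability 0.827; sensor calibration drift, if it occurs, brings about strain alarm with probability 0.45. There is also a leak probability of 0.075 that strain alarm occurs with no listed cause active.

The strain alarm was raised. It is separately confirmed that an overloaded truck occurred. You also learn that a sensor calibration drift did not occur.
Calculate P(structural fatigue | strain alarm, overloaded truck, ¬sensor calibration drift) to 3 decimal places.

P(structural fatigue | strain alarm, overloaded truck, ¬sensor calibration drift) ≈ 0.124

Under noisy-OR, P(strain alarm | causes) = 1 − (1−0.075)·∏(1−qᵢ) over the active causes.
Enumerate both values of structural fatigue and weight by the priors:
  P(strain alarm | overloaded truck, ¬sensor calibration drift) = 0.749325*0.9 + 0.956633*0.1
        = 0.674393 + 0.095663 = 0.770056
The terms with structural fatigue present sum to 0.095663, so
  P(structural fatigue | strain alarm, overloaded truck, ¬sensor calibration drift) = 0.095663 / 0.770056 ≈ 0.124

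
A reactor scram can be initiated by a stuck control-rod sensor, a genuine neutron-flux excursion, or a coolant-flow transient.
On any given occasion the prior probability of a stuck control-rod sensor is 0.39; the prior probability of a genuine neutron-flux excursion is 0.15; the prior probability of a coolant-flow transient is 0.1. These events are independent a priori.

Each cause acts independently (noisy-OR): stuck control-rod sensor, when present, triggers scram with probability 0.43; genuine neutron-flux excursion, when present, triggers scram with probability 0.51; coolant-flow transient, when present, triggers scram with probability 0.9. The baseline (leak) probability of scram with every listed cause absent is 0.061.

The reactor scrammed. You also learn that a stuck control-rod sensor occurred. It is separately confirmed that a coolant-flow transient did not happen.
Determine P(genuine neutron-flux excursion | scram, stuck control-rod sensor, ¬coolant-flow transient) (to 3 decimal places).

Under noisy-OR, P(scram | causes) = 1 − (1−0.061)·∏(1−qᵢ) over the active causes.
P(scram | stuck control-rod sensor, ¬coolant-flow transient) = 0.46477×0.85 + 0.737737×0.15 = 0.395055 + 0.110661 = 0.505716
Restricting to configurations with genuine neutron-flux excursion present: 0.737737×0.15 = 0.110661.
So P(genuine neutron-flux excursion | scram, stuck control-rod sensor, ¬coolant-flow transient) = 0.110661/0.505716 ≈ 0.219.

P(genuine neutron-flux excursion | scram, stuck control-rod sensor, ¬coolant-flow transient) ≈ 0.219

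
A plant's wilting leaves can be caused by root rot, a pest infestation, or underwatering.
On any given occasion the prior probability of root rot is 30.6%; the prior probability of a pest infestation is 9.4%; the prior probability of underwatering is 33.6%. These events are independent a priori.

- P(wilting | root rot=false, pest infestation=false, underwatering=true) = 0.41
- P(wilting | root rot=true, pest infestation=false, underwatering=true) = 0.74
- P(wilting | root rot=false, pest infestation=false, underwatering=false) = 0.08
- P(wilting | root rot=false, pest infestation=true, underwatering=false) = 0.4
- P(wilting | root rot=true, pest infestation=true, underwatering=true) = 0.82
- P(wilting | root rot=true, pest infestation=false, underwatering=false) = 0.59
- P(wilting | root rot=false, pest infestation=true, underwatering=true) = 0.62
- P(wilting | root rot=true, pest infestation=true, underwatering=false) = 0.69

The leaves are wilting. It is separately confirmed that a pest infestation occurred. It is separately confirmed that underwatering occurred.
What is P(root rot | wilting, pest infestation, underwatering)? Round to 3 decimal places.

P(root rot | wilting, pest infestation, underwatering) ≈ 0.368

By total probability over both values of root rot:
  P(wilting | pest infestation, underwatering) = 0.62·0.694 + 0.82·0.306
        = 0.430280 + 0.250920 = 0.681200
Configurations with root rot contribute 0.250920, so
  P(root rot | wilting, pest infestation, underwatering) = 0.250920 / 0.681200 ≈ 0.368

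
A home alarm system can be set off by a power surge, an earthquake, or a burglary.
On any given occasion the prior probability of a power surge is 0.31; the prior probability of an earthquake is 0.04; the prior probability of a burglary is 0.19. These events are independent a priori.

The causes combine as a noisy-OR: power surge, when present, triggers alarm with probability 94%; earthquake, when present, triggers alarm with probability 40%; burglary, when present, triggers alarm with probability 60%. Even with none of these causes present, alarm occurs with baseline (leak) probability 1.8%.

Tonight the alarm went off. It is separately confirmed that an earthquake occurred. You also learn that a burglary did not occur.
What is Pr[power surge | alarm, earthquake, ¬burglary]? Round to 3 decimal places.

Under noisy-OR, P(alarm | causes) = 1 − (1−0.018)·∏(1−qᵢ) over the active causes.
By total probability over both values of power surge:
  P(alarm | earthquake, ¬burglary) = 0.4108*0.69 + 0.964648*0.31
        = 0.283452 + 0.299041 = 0.582493
Keeping only the power surge-present terms gives 0.299041, so
  P(power surge | alarm, earthquake, ¬burglary) = 0.299041 / 0.582493 ≈ 0.513

Pr[power surge | alarm, earthquake, ¬burglary] ≈ 0.513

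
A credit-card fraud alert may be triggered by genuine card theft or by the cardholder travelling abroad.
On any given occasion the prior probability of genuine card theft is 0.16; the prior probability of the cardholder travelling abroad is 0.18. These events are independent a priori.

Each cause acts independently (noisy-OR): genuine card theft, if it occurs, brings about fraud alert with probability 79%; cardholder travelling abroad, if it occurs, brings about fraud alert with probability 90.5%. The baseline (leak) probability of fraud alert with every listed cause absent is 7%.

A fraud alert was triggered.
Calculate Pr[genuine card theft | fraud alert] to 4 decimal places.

Pr[genuine card theft | fraud alert] ≈ 0.4184

Under noisy-OR, P(fraud alert | causes) = 1 − (1−0.07)·∏(1−qᵢ) over the active causes.
Enumerate the 4 (genuine card theft, cardholder travelling abroad) configurations and weight by the priors:
  P(fraud alert) = 0.07·0.84·0.82 + 0.91165·0.84·0.18 + 0.8047·0.16·0.82 + 0.981446·0.16·0.18
        = 0.048216 + 0.137841 + 0.105577 + 0.028266 = 0.319900
Configurations with genuine card theft contribute 0.133843, so
  P(genuine card theft | fraud alert) = 0.133843 / 0.319900 ≈ 0.4184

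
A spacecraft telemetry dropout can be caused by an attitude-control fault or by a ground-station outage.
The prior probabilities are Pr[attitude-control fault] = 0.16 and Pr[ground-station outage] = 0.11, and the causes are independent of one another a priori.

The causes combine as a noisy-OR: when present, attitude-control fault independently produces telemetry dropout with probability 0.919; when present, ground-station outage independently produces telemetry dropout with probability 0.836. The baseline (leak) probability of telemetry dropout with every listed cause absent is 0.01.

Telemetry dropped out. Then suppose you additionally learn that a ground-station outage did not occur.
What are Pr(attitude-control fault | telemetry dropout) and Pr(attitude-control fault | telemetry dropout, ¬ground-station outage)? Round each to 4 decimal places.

Pr(attitude-control fault | telemetry dropout) ≈ 0.6361; Pr(attitude-control fault | telemetry dropout, ¬ground-station outage) ≈ 0.9460

Under noisy-OR, P(telemetry dropout | causes) = 1 − (1−0.01)·∏(1−qᵢ) over the active causes.
Enumerate the 4 (attitude-control fault, ground-station outage) configurations and weight by the priors:
  P(telemetry dropout) = 0.01·0.84·0.89 + 0.83764·0.84·0.11 + 0.91981·0.16·0.89 + 0.986849·0.16·0.11
        = 0.007476 + 0.077398 + 0.130981 + 0.017369 = 0.233224
The terms with attitude-control fault present sum to 0.148350, so
  P(attitude-control fault | telemetry dropout) = 0.148350 / 0.233224 ≈ 0.6361

Now also conditioning on ground-station outage≠true:
Sum P(telemetry dropout|·) weighted by the priors over both values of attitude-control fault:
  P(telemetry dropout | ¬ground-station outage) = 0.01·0.84 + 0.91981·0.16
        = 0.008400 + 0.147170 = 0.155570
Configurations with attitude-control fault contribute 0.147170, so
  P(attitude-control fault | telemetry dropout, ¬ground-station outage) = 0.147170 / 0.155570 ≈ 0.9460
Ruling out ground-station outage raises the posterior on attitude-control fault — the flip side of explaining away.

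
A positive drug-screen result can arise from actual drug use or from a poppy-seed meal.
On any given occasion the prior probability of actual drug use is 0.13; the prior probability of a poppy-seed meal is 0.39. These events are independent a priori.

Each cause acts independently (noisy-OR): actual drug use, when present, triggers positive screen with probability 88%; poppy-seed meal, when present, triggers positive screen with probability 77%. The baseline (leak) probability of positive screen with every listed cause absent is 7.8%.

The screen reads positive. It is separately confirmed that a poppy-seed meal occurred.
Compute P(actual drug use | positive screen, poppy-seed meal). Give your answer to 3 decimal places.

P(actual drug use | positive screen, poppy-seed meal) ≈ 0.156

Under noisy-OR, P(positive screen | causes) = 1 − (1−0.078)·∏(1−qᵢ) over the active causes.
Weight on actual drug use=true, given the evidence: 0.974553·0.13 = 0.126692
Denominator P(positive screen | poppy-seed meal): 0.78794·0.87 + 0.974553·0.13 = 0.812200
P(actual drug use | positive screen, poppy-seed meal) = 0.126692/0.812200 ≈ 0.156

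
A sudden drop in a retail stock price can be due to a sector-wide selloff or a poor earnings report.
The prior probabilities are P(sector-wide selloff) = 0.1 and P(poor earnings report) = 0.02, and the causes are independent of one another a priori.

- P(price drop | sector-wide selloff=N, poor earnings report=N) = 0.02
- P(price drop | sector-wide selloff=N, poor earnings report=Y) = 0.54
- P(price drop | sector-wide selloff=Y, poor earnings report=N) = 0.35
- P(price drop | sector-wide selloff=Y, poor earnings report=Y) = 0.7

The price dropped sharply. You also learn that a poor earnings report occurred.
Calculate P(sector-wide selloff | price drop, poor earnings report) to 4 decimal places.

P(price drop | poor earnings report) = 0.54·0.9 + 0.7·0.1 = 0.486000 + 0.070000 = 0.556000
Of this, 0.070000 comes from 0.7·0.1 (the sector-wide selloff=true cases).
P(sector-wide selloff | price drop, poor earnings report) = 0.070000 / 0.556000 ≈ 0.1259

P(sector-wide selloff | price drop, poor earnings report) ≈ 0.1259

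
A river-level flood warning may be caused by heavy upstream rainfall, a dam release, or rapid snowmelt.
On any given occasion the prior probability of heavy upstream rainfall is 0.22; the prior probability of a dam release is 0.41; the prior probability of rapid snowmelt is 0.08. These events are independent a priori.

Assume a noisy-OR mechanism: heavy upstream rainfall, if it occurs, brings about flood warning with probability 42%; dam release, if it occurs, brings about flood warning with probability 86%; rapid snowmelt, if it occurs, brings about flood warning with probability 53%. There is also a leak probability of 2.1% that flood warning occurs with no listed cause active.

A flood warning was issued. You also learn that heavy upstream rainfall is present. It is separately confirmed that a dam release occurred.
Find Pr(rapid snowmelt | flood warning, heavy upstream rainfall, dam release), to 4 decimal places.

Under noisy-OR, P(flood warning | causes) = 1 − (1−0.021)·∏(1−qᵢ) over the active causes.
By total probability over both values of rapid snowmelt:
  P(flood warning | heavy upstream rainfall, dam release) = 0.920505·0.92 + 0.962637·0.08
        = 0.846865 + 0.077011 = 0.923876
The terms with rapid snowmelt present sum to 0.077011, so
  P(rapid snowmelt | flood warning, heavy upstream rainfall, dam release) = 0.077011 / 0.923876 ≈ 0.0834

Pr(rapid snowmelt | flood warning, heavy upstream rainfall, dam release) ≈ 0.0834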